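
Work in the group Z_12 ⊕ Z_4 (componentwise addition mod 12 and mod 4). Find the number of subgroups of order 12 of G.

7

|G| = 48 and 12 | 48, so subgroups of order 12 are possible by Lagrange.
The subgroups of order 12 are: {(0,0), (0,1), (0,2), (0,3), (4,0), (4,1), (4,2), (4,3), (8,0), (8,1), (8,2), (8,3)}; {(0,0), (0,2), (2,0), (2,2), (4,0), (4,2), (6,0), (6,2), (8,0), (8,2), (10,0), (10,2)}; {(0,0), (0,2), (2,1), (2,3), (4,0), (4,2), (6,1), (6,3), (8,0), (8,2), (10,1), (10,3)}; {(0,0), (1,0), (2,0), (3,0), (4,0), (5,0), (6,0), (7,0), (8,0), (9,0), (10,0), (11,0)}; … (7 in all).
So G has 7 subgroups of order 12.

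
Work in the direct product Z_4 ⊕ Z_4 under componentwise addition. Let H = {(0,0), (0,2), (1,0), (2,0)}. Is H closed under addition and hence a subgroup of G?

(1,0) ∈ H but its inverse (3,0) ∉ H, so H is not a subgroup.

No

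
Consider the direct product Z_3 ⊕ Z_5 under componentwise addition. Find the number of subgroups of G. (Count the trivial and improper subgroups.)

|G| = 15, so by Lagrange every subgroup order divides 15. Divisors: 1, 3, 5, 15.
Subgroups by order — order 1: 1; order 3: 1; order 5: 1; order 15: 1.
Total: 1 + 1 + 1 + 1 = 4.

4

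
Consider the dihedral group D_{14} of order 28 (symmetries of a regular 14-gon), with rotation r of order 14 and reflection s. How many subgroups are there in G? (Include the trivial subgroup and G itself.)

28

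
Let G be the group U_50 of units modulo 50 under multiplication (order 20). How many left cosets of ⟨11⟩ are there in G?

4

|⟨11⟩| = 5 and |G| = 20.
By Lagrange, [G : H] = |G|/|H| = 20/5 = 4.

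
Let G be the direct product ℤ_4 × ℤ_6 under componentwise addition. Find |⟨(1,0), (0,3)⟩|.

8

|⟨(1,0)⟩| = 4 and |⟨(0,3)⟩| = 2, so |H| is a multiple of lcm(4, 2) = 4 and divides |G| = 24.
Closing under the operation: H = {(0,0), (0,3), (1,0), (1,3), (2,0), (2,3), (3,0), (3,3)}, so |H| = 8.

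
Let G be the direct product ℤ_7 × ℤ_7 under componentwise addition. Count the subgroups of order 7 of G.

|G| = 49 and 7 | 49, so subgroups of order 7 are possible by Lagrange.
The subgroups of order 7 are: {(0,0), (0,1), (0,2), (0,3), (0,4), (0,5), (0,6)}; {(0,0), (1,0), (2,0), (3,0), (4,0), (5,0), (6,0)}; {(0,0), (1,1), (2,2), (3,3), (4,4), (5,5), (6,6)}; {(0,0), (1,2), (2,4), (3,6), (4,1), (5,3), (6,5)}; … (8 in all).
So G has 8 subgroups of order 7.

8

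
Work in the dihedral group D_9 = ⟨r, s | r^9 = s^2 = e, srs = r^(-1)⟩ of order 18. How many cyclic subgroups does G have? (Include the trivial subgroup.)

A cyclic subgroup of order d is generated by each of its φ(d) elements of order d, so the cyclic subgroups of order d number (#elements of order d)/φ(d).
Cyclic subgroups by order — order 1: 1; order 2: 9; order 3: 1; order 9: 1.
Total: 12.

12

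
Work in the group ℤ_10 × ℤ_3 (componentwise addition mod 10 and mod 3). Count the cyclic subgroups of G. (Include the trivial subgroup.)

Each element a generates a cyclic subgroup ⟨a⟩; distinct elements may generate the same one (a cyclic group of order d has φ(d) generators).
Cyclic subgroups by order — order 1: 1; order 2: 1; order 3: 1; order 5: 1; order 6: 1; order 10: 1; order 15: 1; order 30: 1.
Total: 8.

8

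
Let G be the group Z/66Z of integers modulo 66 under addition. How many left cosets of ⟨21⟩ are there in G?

|⟨21⟩| = 22 and |G| = 66.
By Lagrange, [G : H] = |G|/|H| = 66/22 = 3.

3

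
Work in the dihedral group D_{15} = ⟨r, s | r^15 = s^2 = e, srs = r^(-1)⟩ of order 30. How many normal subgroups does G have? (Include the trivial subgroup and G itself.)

G has 28 subgroups. Checking conjugation-invariance by order — order 1: 1/1 normal; order 2: 0/15 normal; order 3: 1/1 normal; order 5: 1/1 normal; order 6: 0/5 normal; order 10: 0/3 normal; order 15: 1/1 normal; order 30: 1/1 normal.
Total normal subgroups: 5.

5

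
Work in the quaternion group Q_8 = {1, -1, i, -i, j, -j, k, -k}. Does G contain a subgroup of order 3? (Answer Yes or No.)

3 does not divide |G| = 8, so by Lagrange no subgroup of order 3 exists.

No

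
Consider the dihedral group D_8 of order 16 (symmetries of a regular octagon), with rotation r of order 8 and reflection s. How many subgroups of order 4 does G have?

5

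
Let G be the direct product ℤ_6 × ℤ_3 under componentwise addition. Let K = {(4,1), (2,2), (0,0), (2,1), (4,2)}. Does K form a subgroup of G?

|K| = 5 does not divide |G| = 18, so by Lagrange K is not a subgroup.

No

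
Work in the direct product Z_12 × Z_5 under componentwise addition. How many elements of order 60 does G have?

16

An element (a,b) has order lcm(ord(a), ord(b)); count pairs with lcm equal to 60.
Enumerating gives 16 such elements.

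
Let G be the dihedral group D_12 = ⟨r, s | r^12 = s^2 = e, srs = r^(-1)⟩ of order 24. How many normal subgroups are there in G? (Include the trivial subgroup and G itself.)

9

G has 34 subgroups. Checking conjugation-invariance by order — order 1: 1/1 normal; order 2: 1/13 normal; order 3: 1/1 normal; order 4: 1/7 normal; order 6: 1/5 normal; order 8: 0/3 normal; order 12: 3/3 normal; order 24: 1/1 normal.
Total normal subgroups: 9.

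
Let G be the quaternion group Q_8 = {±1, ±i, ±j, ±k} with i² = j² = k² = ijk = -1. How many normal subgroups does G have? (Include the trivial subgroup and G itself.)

G has 6 subgroups. Checking conjugation-invariance by order — order 1: 1/1 normal; order 2: 1/1 normal; order 4: 3/3 normal; order 8: 1/1 normal.
Total normal subgroups: 6.

6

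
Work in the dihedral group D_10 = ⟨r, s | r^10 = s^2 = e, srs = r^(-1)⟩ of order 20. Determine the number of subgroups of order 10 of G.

3

|G| = 20 and 10 | 20, so subgroups of order 10 are possible by Lagrange.
The subgroups of order 10 are: {e, r, r^2, r^3, r^4, r^5, r^6, r^7, r^8, r^9}; {e, r^2, r^4, r^6, r^8, s, r^2s, r^4s, r^6s, r^8s}; {e, r^2, r^4, r^6, r^8, rs, r^3s, r^5s, r^7s, r^9s}.
So G has 3 subgroups of order 10.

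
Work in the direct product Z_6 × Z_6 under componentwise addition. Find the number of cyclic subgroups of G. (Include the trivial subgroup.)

A cyclic subgroup of order d is generated by each of its φ(d) elements of order d, so the cyclic subgroups of order d number (#elements of order d)/φ(d).
Cyclic subgroups by order — order 1: 1; order 2: 3; order 3: 4; order 6: 12.
Total: 20.

20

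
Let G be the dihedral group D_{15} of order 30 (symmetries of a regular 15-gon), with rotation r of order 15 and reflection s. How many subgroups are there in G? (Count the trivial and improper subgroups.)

|G| = 30, so by Lagrange every subgroup order divides 30. Divisors: 1, 2, 3, 5, 6, 10, 15, 30.
Subgroups by order — order 1: 1; order 2: 15; order 3: 1; order 5: 1; order 6: 5; order 10: 3; order 15: 1; order 30: 1.
Total: 1 + 15 + 1 + 1 + 5 + 3 + 1 + 1 = 28.

28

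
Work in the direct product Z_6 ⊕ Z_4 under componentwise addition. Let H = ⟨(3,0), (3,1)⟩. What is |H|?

8

|⟨(3,0)⟩| = 2 and |⟨(3,1)⟩| = 4, so |H| is a multiple of lcm(2, 4) = 4 and divides |G| = 24.
Closing under the operation: H = {(0,0), (0,1), (0,2), (0,3), (3,0), (3,1), (3,2), (3,3)}, so |H| = 8.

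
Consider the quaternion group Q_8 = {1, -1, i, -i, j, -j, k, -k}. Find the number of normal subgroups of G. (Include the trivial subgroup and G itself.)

G has 6 subgroups. Checking conjugation-invariance by order — order 1: 1/1 normal; order 2: 1/1 normal; order 4: 3/3 normal; order 8: 1/1 normal.
Total normal subgroups: 6.

6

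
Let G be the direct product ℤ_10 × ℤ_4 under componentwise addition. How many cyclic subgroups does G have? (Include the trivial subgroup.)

Group the elements of G by the cyclic subgroup they generate; each cyclic subgroup of order d accounts for φ(d) elements.
Cyclic subgroups by order — order 1: 1; order 2: 3; order 4: 2; order 5: 1; order 10: 3; order 20: 2.
Total: 12.

12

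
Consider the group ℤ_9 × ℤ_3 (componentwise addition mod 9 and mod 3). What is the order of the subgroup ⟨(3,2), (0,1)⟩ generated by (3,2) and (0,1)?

|⟨(3,2)⟩| = 3 and |⟨(0,1)⟩| = 3, so |H| is a multiple of lcm(3, 3) = 3 and divides |G| = 27.
Closing under the operation: H = {(0,0), (0,1), (0,2), (3,0), (3,1), (3,2), (6,0), (6,1), (6,2)}, so |H| = 9.

9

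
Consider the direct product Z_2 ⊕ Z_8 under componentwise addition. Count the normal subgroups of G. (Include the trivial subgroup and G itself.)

11

G is abelian, so every subgroup is normal.
G has 11 subgroups in total, hence 11 normal subgroups.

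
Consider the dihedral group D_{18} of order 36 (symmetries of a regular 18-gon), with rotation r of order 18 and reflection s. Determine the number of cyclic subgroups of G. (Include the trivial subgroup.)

24

Group the elements of G by the cyclic subgroup they generate; each cyclic subgroup of order d accounts for φ(d) elements.
Cyclic subgroups by order — order 1: 1; order 2: 19; order 3: 1; order 6: 1; order 9: 1; order 18: 1.
Total: 24.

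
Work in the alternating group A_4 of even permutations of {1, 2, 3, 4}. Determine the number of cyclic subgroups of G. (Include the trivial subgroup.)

8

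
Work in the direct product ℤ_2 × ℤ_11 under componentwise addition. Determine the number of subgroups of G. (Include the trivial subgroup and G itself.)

|G| = 22, so by Lagrange every subgroup order divides 22. Divisors: 1, 2, 11, 22.
Subgroups by order — order 1: 1; order 2: 1; order 11: 1; order 22: 1.
Total: 1 + 1 + 1 + 1 = 4.

4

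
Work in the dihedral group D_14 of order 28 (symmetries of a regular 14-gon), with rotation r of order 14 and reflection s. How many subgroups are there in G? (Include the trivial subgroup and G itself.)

28

|G| = 28, so by Lagrange every subgroup order divides 28. Divisors: 1, 2, 4, 7, 14, 28.
Subgroups by order — order 1: 1; order 2: 15; order 4: 7; order 7: 1; order 14: 3; order 28: 1.
Total: 1 + 15 + 7 + 1 + 3 + 1 = 28.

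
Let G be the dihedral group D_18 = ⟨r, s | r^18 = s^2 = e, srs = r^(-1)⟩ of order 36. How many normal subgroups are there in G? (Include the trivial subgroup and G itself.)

9

G has 45 subgroups. Checking conjugation-invariance by order — order 1: 1/1 normal; order 2: 1/19 normal; order 3: 1/1 normal; order 4: 0/9 normal; order 6: 1/7 normal; order 9: 1/1 normal; order 12: 0/3 normal; order 18: 3/3 normal; order 36: 1/1 normal.
Total normal subgroups: 9.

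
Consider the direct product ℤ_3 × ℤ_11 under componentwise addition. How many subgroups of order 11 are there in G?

|G| = 33 and 11 | 33, so subgroups of order 11 are possible by Lagrange.
The subgroups of order 11 are: {(0,0), (0,1), (0,2), (0,3), (0,4), (0,5), (0,6), (0,7), (0,8), (0,9), (0,10)}.
So G has 1 subgroup of order 11.

1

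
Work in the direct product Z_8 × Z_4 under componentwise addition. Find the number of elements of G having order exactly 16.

0

An element (a,b) has order lcm(ord(a), ord(b)); count pairs with lcm equal to 16.
Enumerating gives 0 such elements.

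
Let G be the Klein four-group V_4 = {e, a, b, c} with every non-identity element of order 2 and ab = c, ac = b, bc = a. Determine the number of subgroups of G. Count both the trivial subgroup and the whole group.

5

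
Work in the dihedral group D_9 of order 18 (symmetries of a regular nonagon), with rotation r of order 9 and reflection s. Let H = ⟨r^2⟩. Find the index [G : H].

2

|⟨r^2⟩| = 9 and |G| = 18.
By Lagrange, [G : H] = |G|/|H| = 18/9 = 2.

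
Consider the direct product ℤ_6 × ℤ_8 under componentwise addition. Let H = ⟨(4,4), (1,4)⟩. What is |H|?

12

|⟨(4,4)⟩| = 6 and |⟨(1,4)⟩| = 6, so |H| is a multiple of lcm(6, 6) = 6 and divides |G| = 48.
Closing under the operation: H = {(0,0), (0,4), (1,0), (1,4), (2,0), (2,4), (3,0), (3,4), (4,0), (4,4), (5,0), (5,4)}, so |H| = 12.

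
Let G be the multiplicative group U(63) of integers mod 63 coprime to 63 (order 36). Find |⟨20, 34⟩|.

12

|⟨20⟩| = 6 and |⟨34⟩| = 6, so |H| is a multiple of lcm(6, 6) = 6 and divides |G| = 36.
Closing under the operation: H = {1, 8, 13, 20, 22, 29, 34, 41, 43, 50, 55, 62}, so |H| = 12.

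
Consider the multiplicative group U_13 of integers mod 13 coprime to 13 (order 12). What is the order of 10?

6

Compute successive powers of 10 mod 13: 10, 9, 12, 3, 4, 1; 10^6 ≡ 1 (mod 13).
So |⟨10⟩| = 6.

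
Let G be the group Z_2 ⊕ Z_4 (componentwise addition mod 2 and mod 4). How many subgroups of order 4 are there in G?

3

|G| = 8 and 4 | 8, so subgroups of order 4 are possible by Lagrange.
The subgroups of order 4 are: {(0,0), (0,1), (0,2), (0,3)}; {(0,0), (0,2), (1,0), (1,2)}; {(0,0), (0,2), (1,1), (1,3)}.
So G has 3 subgroups of order 4.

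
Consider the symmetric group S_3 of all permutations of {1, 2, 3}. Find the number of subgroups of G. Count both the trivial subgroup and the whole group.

6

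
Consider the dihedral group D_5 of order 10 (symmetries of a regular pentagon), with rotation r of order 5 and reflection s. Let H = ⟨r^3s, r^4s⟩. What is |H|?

10

|⟨r^3s⟩| = 2 and |⟨r^4s⟩| = 2, so |H| is a multiple of lcm(2, 2) = 2 and divides |G| = 10.
Closing {r^3s, r^4s} under the group operation gives all of G, so |H| = 10.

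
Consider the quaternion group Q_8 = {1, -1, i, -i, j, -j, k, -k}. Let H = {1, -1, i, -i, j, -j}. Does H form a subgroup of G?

No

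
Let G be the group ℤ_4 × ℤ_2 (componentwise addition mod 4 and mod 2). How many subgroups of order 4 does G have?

3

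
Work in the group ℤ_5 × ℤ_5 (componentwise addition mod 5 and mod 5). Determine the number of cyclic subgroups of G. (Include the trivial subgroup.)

7

Each element a generates a cyclic subgroup ⟨a⟩; distinct elements may generate the same one (a cyclic group of order d has φ(d) generators).
Cyclic subgroups by order — order 1: 1; order 5: 6.
Total: 7.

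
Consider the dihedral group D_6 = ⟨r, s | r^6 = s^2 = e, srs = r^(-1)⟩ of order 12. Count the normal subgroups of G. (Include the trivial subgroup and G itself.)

7

G has 16 subgroups. Checking conjugation-invariance by order — order 1: 1/1 normal; order 2: 1/7 normal; order 3: 1/1 normal; order 4: 0/3 normal; order 6: 3/3 normal; order 12: 1/1 normal.
Total normal subgroups: 7.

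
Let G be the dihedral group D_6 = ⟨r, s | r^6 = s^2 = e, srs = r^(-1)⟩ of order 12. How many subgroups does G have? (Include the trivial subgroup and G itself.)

|G| = 12, so by Lagrange every subgroup order divides 12. Divisors: 1, 2, 3, 4, 6, 12.
Subgroups by order — order 1: 1; order 2: 7; order 3: 1; order 4: 3; order 6: 3; order 12: 1.
Total: 1 + 7 + 1 + 3 + 3 + 1 = 16.

16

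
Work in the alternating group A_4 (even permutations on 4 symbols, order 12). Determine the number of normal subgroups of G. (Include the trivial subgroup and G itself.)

G has 10 subgroups. Checking conjugation-invariance by order — order 1: 1/1 normal; order 2: 0/3 normal; order 3: 0/4 normal; order 4: 1/1 normal; order 12: 1/1 normal.
Total normal subgroups: 3.

3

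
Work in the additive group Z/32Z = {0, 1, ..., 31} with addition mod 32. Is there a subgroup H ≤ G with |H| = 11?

11 does not divide |G| = 32, so by Lagrange no subgroup of order 11 exists.

No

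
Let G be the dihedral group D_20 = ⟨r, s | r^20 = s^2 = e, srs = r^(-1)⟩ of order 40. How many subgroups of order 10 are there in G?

|G| = 40 and 10 | 40, so subgroups of order 10 are possible by Lagrange.
The subgroups of order 10 are: {e, r^2, r^4, r^6, r^8, r^10, r^12, r^14, r^16, r^18}; {e, r^4, r^8, r^12, r^16, r^2s, r^6s, r^10s, r^14s, r^18s}; {e, r^4, r^8, r^12, r^16, r^3s, r^7s, r^11s, r^15s, r^19s}; {e, r^4, r^8, r^12, r^16, s, r^4s, r^8s, r^12s, r^16s}; … (5 in all).
So G has 5 subgroups of order 10.

5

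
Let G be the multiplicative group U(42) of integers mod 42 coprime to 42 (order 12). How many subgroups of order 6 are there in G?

|G| = 12 and 6 | 12, so subgroups of order 6 are possible by Lagrange.
The subgroups of order 6 are: {1, 11, 23, 25, 29, 37}; {1, 13, 19, 25, 31, 37}; {1, 5, 17, 25, 37, 41}.
So G has 3 subgroups of order 6.

3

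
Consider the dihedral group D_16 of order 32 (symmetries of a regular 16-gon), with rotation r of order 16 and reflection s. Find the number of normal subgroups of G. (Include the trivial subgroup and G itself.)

G has 36 subgroups. Checking conjugation-invariance by order — order 1: 1/1 normal; order 2: 1/17 normal; order 4: 1/9 normal; order 8: 1/5 normal; order 16: 3/3 normal; order 32: 1/1 normal.
Total normal subgroups: 8.

8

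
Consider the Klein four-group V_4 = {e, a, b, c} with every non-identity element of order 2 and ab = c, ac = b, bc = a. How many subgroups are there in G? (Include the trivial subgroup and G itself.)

5

|G| = 4, so by Lagrange every subgroup order divides 4. Divisors: 1, 2, 4.
Subgroups by order — order 1: 1; order 2: 3; order 4: 1.
Total: 1 + 3 + 1 = 5.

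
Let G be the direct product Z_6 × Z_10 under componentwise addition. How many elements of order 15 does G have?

8

An element (a,b) has order lcm(ord(a), ord(b)); count pairs with lcm equal to 15.
Enumerating gives 8 such elements.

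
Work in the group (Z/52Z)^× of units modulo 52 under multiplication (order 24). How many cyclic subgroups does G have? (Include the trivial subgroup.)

Each element a generates a cyclic subgroup ⟨a⟩; distinct elements may generate the same one (a cyclic group of order d has φ(d) generators).
Cyclic subgroups by order — order 1: 1; order 2: 3; order 3: 1; order 4: 2; order 6: 3; order 12: 2.
Total: 12.

12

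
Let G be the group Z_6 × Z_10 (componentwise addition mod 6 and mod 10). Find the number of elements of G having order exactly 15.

An element (a,b) has order lcm(ord(a), ord(b)); count pairs with lcm equal to 15.
Enumerating gives 8 such elements.

8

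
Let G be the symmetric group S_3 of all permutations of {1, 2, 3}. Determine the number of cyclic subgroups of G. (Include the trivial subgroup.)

5

Each element a generates a cyclic subgroup ⟨a⟩; distinct elements may generate the same one (a cyclic group of order d has φ(d) generators).
Cyclic subgroups by order — order 1: 1; order 2: 3; order 3: 1.
Total: 5.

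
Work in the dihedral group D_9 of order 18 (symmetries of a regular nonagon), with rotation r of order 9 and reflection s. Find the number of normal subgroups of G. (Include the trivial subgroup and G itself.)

G has 16 subgroups. Checking conjugation-invariance by order — order 1: 1/1 normal; order 2: 0/9 normal; order 3: 1/1 normal; order 6: 0/3 normal; order 9: 1/1 normal; order 18: 1/1 normal.
Total normal subgroups: 4.

4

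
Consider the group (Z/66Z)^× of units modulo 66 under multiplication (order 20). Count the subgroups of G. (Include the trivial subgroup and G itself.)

10

|G| = 20, so by Lagrange every subgroup order divides 20. Divisors: 1, 2, 4, 5, 10, 20.
Subgroups by order — order 1: 1; order 2: 3; order 4: 1; order 5: 1; order 10: 3; order 20: 1.
Total: 1 + 3 + 1 + 1 + 3 + 1 = 10.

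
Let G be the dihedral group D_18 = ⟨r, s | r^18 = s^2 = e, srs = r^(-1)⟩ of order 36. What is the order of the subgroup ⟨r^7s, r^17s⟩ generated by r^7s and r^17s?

18

|⟨r^7s⟩| = 2 and |⟨r^17s⟩| = 2, so |H| is a multiple of lcm(2, 2) = 2 and divides |G| = 36.
Closing under the operation: H = {e, r^2, r^4, r^6, r^8, r^10, r^12, r^14, r^16, rs, r^3s, r^5s, r^7s, r^9s, r^11s, r^13s, r^15s, r^17s}, so |H| = 18.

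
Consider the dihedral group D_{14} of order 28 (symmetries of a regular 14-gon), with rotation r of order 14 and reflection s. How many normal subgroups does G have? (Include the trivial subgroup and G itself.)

G has 28 subgroups. Checking conjugation-invariance by order — order 1: 1/1 normal; order 2: 1/15 normal; order 4: 0/7 normal; order 7: 1/1 normal; order 14: 3/3 normal; order 28: 1/1 normal.
Total normal subgroups: 7.

7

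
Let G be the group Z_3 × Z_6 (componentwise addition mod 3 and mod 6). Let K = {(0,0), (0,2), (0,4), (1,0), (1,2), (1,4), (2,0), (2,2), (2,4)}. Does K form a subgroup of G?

|K| = 9 divides |G| = 18, consistent with Lagrange.
K contains the identity, every element's inverse is in K, and K is closed under +: it is a subgroup.

Yes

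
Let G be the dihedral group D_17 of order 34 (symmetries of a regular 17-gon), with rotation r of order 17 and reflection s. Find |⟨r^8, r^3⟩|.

17

|⟨r^8⟩| = 17 and |⟨r^3⟩| = 17, so |H| is a multiple of lcm(17, 17) = 17 and divides |G| = 34.
Closing under the operation: H = {e, r, r^2, r^3, r^4, r^5, r^6, r^7, r^8, r^9, r^10, r^11, r^12, r^13, r^14, r^15, r^16}, so |H| = 17.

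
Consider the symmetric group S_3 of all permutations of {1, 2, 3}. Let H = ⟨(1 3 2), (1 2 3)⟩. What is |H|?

3

|⟨(1 3 2)⟩| = 3 and |⟨(1 2 3)⟩| = 3, so |H| is a multiple of lcm(3, 3) = 3 and divides |G| = 6.
Closing under the operation: H = {e, (1 2 3), (1 3 2)}, so |H| = 3.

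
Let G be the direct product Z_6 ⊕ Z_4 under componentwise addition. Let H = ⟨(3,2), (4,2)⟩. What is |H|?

|⟨(3,2)⟩| = 2 and |⟨(4,2)⟩| = 6, so |H| is a multiple of lcm(2, 6) = 6 and divides |G| = 24.
Closing under the operation: H = {(0,0), (0,2), (1,0), (1,2), (2,0), (2,2), (3,0), (3,2), (4,0), (4,2), (5,0), (5,2)}, so |H| = 12.

12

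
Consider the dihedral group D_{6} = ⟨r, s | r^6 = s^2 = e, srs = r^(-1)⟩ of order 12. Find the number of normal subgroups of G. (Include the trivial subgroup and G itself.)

7

G has 16 subgroups. Checking conjugation-invariance by order — order 1: 1/1 normal; order 2: 1/7 normal; order 3: 1/1 normal; order 4: 0/3 normal; order 6: 3/3 normal; order 12: 1/1 normal.
Total normal subgroups: 7.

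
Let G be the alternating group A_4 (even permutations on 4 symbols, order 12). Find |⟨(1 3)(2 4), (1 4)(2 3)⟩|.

4

|⟨(1 3)(2 4)⟩| = 2 and |⟨(1 4)(2 3)⟩| = 2, so |H| is a multiple of lcm(2, 2) = 2 and divides |G| = 12.
Closing under the operation: H = {e, (1 2)(3 4), (1 3)(2 4), (1 4)(2 3)}, so |H| = 4.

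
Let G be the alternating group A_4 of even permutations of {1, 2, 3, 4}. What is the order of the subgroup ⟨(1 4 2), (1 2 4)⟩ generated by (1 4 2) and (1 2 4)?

3

|⟨(1 4 2)⟩| = 3 and |⟨(1 2 4)⟩| = 3, so |H| is a multiple of lcm(3, 3) = 3 and divides |G| = 12.
Closing under the operation: H = {e, (1 2 4), (1 4 2)}, so |H| = 3.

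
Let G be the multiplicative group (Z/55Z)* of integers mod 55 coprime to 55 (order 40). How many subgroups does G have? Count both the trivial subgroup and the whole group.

16

|G| = 40, so by Lagrange every subgroup order divides 40. Divisors: 1, 2, 4, 5, 8, 10, 20, 40.
Subgroups by order — order 1: 1; order 2: 3; order 4: 3; order 5: 1; order 8: 1; order 10: 3; order 20: 3; order 40: 1.
Total: 1 + 3 + 3 + 1 + 1 + 3 + 3 + 1 = 16.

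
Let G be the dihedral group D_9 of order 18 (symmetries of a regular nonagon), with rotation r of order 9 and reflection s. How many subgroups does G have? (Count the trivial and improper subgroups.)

|G| = 18, so by Lagrange every subgroup order divides 18. Divisors: 1, 2, 3, 6, 9, 18.
Subgroups by order — order 1: 1; order 2: 9; order 3: 1; order 6: 3; order 9: 1; order 18: 1.
Total: 1 + 9 + 1 + 3 + 1 + 1 = 16.

16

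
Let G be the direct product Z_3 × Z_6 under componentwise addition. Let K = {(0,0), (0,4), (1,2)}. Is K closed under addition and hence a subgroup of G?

No

(1,2) ∈ K but its inverse (2,4) ∉ K, so K is not a subgroup.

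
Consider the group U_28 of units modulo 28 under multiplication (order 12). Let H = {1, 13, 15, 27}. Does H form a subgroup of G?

|H| = 4 divides |G| = 12, consistent with Lagrange.
H contains the identity, every element's inverse is in H, and H is closed under ·: it is a subgroup.

Yes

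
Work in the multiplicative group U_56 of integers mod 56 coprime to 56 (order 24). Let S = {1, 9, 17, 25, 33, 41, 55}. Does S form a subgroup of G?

No

|S| = 7 does not divide |G| = 24, so by Lagrange S is not a subgroup.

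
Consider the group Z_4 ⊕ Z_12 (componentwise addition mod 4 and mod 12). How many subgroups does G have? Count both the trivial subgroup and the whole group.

30

|G| = 48, so by Lagrange every subgroup order divides 48. Divisors: 1, 2, 3, 4, 6, 8, 12, 16, 24, 48.
Subgroups by order — order 1: 1; order 2: 3; order 3: 1; order 4: 7; order 6: 3; order 8: 3; order 12: 7; order 16: 1; order 24: 3; order 48: 1.
Total: 1 + 3 + 1 + 7 + 3 + 3 + 7 + 1 + 3 + 1 = 30.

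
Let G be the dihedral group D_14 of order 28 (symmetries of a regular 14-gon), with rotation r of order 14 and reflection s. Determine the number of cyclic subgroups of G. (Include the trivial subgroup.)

18

A cyclic subgroup of order d is generated by each of its φ(d) elements of order d, so the cyclic subgroups of order d number (#elements of order d)/φ(d).
Cyclic subgroups by order — order 1: 1; order 2: 15; order 7: 1; order 14: 1.
Total: 18.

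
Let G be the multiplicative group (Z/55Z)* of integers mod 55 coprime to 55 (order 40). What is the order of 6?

Compute successive powers of 6 mod 55: 6, 36, 51, 31, 21, 16, 41, 26, …; 6^10 ≡ 1 (mod 55).
So |⟨6⟩| = 10.

10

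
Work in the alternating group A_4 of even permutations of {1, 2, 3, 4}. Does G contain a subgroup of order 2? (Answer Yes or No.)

2 | 12. A subgroup of order 2 is {e, (1 2)(3 4)}.

Yes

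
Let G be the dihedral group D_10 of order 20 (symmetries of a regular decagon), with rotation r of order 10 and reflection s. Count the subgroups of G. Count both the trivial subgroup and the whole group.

22

|G| = 20, so by Lagrange every subgroup order divides 20. Divisors: 1, 2, 4, 5, 10, 20.
Subgroups by order — order 1: 1; order 2: 11; order 4: 5; order 5: 1; order 10: 3; order 20: 1.
Total: 1 + 11 + 5 + 1 + 3 + 1 = 22.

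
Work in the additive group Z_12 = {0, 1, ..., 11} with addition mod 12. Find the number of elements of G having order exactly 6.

In a cyclic group of order 12, the number of elements of order d (for d | 12) is φ(d).
φ(6) = 2.

2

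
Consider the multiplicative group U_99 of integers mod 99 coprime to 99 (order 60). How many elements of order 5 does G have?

4

The elements of order 5 are: 37, 64, 82, 91.
That's 4.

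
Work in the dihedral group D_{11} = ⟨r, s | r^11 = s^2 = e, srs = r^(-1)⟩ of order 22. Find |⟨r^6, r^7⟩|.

|⟨r^6⟩| = 11 and |⟨r^7⟩| = 11, so |H| is a multiple of lcm(11, 11) = 11 and divides |G| = 22.
Closing under the operation: H = {e, r, r^2, r^3, r^4, r^5, r^6, r^7, r^8, r^9, r^10}, so |H| = 11.

11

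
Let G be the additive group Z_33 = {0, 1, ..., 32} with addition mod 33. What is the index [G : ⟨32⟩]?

1

|⟨32⟩| = 33 and |G| = 33.
By Lagrange, [G : H] = |G|/|H| = 33/33 = 1.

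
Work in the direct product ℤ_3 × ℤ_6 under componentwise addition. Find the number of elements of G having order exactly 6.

An element (a,b) has order lcm(ord(a), ord(b)); count pairs with lcm equal to 6.
Enumerating gives 8 such elements.

8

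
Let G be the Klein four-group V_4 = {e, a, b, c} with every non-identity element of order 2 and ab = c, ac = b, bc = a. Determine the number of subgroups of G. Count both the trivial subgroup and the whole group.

|G| = 4, so by Lagrange every subgroup order divides 4. Divisors: 1, 2, 4.
Subgroups by order — order 1: 1; order 2: 3; order 4: 1.
Total: 1 + 3 + 1 = 5.

5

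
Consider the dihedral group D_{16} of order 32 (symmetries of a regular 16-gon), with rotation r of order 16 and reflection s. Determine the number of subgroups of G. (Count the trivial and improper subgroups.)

36

|G| = 32, so by Lagrange every subgroup order divides 32. Divisors: 1, 2, 4, 8, 16, 32.
Subgroups by order — order 1: 1; order 2: 17; order 4: 9; order 8: 5; order 16: 3; order 32: 1.
Total: 1 + 17 + 9 + 5 + 3 + 1 = 36.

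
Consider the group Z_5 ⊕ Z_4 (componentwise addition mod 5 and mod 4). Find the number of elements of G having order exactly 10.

An element (a,b) has order lcm(ord(a), ord(b)); count pairs with lcm equal to 10.
Enumerating gives 4 such elements.

4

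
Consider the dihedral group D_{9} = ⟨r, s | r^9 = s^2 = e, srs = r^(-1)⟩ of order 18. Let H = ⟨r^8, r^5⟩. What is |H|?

|⟨r^8⟩| = 9 and |⟨r^5⟩| = 9, so |H| is a multiple of lcm(9, 9) = 9 and divides |G| = 18.
Closing under the operation: H = {e, r, r^2, r^3, r^4, r^5, r^6, r^7, r^8}, so |H| = 9.

9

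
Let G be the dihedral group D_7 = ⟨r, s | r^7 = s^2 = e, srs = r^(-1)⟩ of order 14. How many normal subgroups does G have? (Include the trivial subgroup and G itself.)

3

G has 10 subgroups. Checking conjugation-invariance by order — order 1: 1/1 normal; order 2: 0/7 normal; order 7: 1/1 normal; order 14: 1/1 normal.
Total normal subgroups: 3.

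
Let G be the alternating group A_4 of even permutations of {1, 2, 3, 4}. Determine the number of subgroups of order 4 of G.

|G| = 12 and 4 | 12, so subgroups of order 4 are possible by Lagrange.
The subgroups of order 4 are: {e, (1 2)(3 4), (1 3)(2 4), (1 4)(2 3)}.
So G has 1 subgroup of order 4.

1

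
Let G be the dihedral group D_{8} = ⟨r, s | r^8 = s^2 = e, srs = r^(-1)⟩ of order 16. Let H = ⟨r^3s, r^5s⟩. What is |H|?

8

|⟨r^3s⟩| = 2 and |⟨r^5s⟩| = 2, so |H| is a multiple of lcm(2, 2) = 2 and divides |G| = 16.
Closing under the operation: H = {e, r^2, r^4, r^6, rs, r^3s, r^5s, r^7s}, so |H| = 8.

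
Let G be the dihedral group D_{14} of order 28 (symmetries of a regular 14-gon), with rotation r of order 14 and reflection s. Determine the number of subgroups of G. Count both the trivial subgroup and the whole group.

28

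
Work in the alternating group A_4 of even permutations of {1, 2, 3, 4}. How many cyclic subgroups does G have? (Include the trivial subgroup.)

8

Group the elements of G by the cyclic subgroup they generate; each cyclic subgroup of order d accounts for φ(d) elements.
Cyclic subgroups by order — order 1: 1; order 2: 3; order 3: 4.
Total: 8.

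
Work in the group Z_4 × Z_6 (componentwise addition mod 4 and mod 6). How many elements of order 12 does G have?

8

An element (a,b) has order lcm(ord(a), ord(b)); count pairs with lcm equal to 12.
Enumerating gives 8 such elements.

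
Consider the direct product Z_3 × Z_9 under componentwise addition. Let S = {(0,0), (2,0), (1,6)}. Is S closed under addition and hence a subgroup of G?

No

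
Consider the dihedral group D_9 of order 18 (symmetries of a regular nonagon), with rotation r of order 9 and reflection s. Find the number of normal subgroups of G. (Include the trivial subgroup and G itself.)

G has 16 subgroups. Checking conjugation-invariance by order — order 1: 1/1 normal; order 2: 0/9 normal; order 3: 1/1 normal; order 6: 0/3 normal; order 9: 1/1 normal; order 18: 1/1 normal.
Total normal subgroups: 4.

4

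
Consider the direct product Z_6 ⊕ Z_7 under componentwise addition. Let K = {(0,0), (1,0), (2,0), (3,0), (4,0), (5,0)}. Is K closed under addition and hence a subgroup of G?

Yes

|K| = 6 divides |G| = 42, consistent with Lagrange.
K contains the identity, every element's inverse is in K, and K is closed under +: it is a subgroup.
In fact K = ⟨(5,0)⟩.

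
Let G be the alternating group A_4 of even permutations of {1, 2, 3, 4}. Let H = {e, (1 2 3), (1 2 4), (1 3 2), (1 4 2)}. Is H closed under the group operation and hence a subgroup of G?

No

|H| = 5 does not divide |G| = 12, so by Lagrange H is not a subgroup.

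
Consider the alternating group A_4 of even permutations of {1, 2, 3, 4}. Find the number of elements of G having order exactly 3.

8

The elements of order 3 are: (2 3 4), (2 4 3), (1 2 3), (1 2 4), (1 3 2), (1 3 4), (1 4 2), (1 4 3).
That's 8.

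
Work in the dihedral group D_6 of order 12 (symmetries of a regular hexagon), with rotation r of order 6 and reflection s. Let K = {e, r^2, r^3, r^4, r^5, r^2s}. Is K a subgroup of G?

r^5 ∈ K but its inverse r ∉ K, so K is not a subgroup.

No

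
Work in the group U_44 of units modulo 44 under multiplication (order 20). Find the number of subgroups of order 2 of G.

3

|G| = 20 and 2 | 20, so subgroups of order 2 are possible by Lagrange.
The subgroups of order 2 are: {1, 21}; {1, 23}; {1, 43}.
So G has 3 subgroups of order 2.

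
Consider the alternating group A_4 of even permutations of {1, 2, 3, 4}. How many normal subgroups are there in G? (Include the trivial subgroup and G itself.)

G has 10 subgroups. Checking conjugation-invariance by order — order 1: 1/1 normal; order 2: 0/3 normal; order 3: 0/4 normal; order 4: 1/1 normal; order 12: 1/1 normal.
Total normal subgroups: 3.

3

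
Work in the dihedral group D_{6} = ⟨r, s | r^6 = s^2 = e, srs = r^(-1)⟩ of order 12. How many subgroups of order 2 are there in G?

7

|G| = 12 and 2 | 12, so subgroups of order 2 are possible by Lagrange.
The subgroups of order 2 are: {e, r^2s}; {e, r^3}; {e, r^3s}; {e, r^4s}; … (7 in all).
So G has 7 subgroups of order 2.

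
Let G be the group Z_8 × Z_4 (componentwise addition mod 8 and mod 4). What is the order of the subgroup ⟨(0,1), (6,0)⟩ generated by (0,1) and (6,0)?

|⟨(0,1)⟩| = 4 and |⟨(6,0)⟩| = 4, so |H| is a multiple of lcm(4, 4) = 4 and divides |G| = 32.
Closing under the operation: H = {(0,0), (0,1), (0,2), (0,3), (2,0), (2,1), (2,2), (2,3), (4,0), (4,1), (4,2), (4,3), (6,0), (6,1), (6,2), (6,3)}, so |H| = 16.

16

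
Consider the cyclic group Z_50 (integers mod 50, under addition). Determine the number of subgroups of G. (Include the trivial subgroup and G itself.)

Subgroups of the cyclic group Z_50 correspond bijectively to divisors of 50.
Divisors of 50: 1, 2, 5, 10, 25, 50.
So Z_50 has 6 subgroups.

6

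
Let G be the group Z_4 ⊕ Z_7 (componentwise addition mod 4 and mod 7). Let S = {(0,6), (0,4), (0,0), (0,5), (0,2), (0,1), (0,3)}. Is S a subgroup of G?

Yes

|S| = 7 divides |G| = 28, consistent with Lagrange.
S contains the identity, every element's inverse is in S, and S is closed under +: it is a subgroup.
In fact S = ⟨(0,1)⟩.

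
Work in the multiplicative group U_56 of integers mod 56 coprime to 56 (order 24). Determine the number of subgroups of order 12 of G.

|G| = 24 and 12 | 24, so subgroups of order 12 are possible by Lagrange.
The subgroups of order 12 are: {1, 5, 9, 11, 13, 25, 31, 43, 45, 47, 51, 55}; {1, 9, 11, 15, 23, 25, 29, 37, 39, 43, 51, 53}; {1, 3, 9, 11, 17, 19, 25, 27, 33, 41, 43, 51}; {1, 3, 5, 9, 13, 15, 19, 23, 25, 27, 39, 45}; … (7 in all).
So G has 7 subgroups of order 12.

7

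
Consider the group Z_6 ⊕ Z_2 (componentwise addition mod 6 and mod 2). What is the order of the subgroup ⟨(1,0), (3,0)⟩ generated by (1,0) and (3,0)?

6

|⟨(1,0)⟩| = 6 and |⟨(3,0)⟩| = 2, so |H| is a multiple of lcm(6, 2) = 6 and divides |G| = 12.
Closing under the operation: H = {(0,0), (1,0), (2,0), (3,0), (4,0), (5,0)}, so |H| = 6.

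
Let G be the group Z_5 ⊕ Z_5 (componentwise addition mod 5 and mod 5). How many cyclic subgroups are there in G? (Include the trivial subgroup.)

7

Group the elements of G by the cyclic subgroup they generate; each cyclic subgroup of order d accounts for φ(d) elements.
Cyclic subgroups by order — order 1: 1; order 5: 6.
Total: 7.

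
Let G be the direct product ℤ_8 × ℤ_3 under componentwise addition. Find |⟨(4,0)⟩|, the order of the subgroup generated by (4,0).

The order of (4,0) in Z_8 × Z_3 is lcm(ord(4) in Z_8, ord(0) in Z_3).
ord(4) = 2 and ord(0) = 1, so |⟨(4,0)⟩| = lcm(2, 1) = 2.

2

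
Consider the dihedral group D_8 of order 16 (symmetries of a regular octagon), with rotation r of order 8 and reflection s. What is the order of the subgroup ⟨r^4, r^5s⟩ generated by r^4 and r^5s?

|⟨r^4⟩| = 2 and |⟨r^5s⟩| = 2, so |H| is a multiple of lcm(2, 2) = 2 and divides |G| = 16.
Closing under the operation: H = {e, r^4, rs, r^5s}, so |H| = 4.

4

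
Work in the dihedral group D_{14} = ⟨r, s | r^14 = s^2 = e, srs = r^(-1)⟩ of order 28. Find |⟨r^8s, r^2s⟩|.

|⟨r^8s⟩| = 2 and |⟨r^2s⟩| = 2, so |H| is a multiple of lcm(2, 2) = 2 and divides |G| = 28.
Closing under the operation: H = {e, r^2, r^4, r^6, r^8, r^10, r^12, s, r^2s, r^4s, r^6s, r^8s, r^10s, r^12s}, so |H| = 14.

14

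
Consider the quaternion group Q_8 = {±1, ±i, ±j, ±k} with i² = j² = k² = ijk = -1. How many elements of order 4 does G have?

The elements of order 4 are: i, -i, j, -j, k, -k.
That's 6.

6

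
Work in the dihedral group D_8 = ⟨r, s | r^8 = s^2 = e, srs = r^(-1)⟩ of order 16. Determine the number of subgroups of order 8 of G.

|G| = 16 and 8 | 16, so subgroups of order 8 are possible by Lagrange.
The subgroups of order 8 are: {e, r, r^2, r^3, r^4, r^5, r^6, r^7}; {e, r^2, r^4, r^6, s, r^2s, r^4s, r^6s}; {e, r^2, r^4, r^6, rs, r^3s, r^5s, r^7s}.
So G has 3 subgroups of order 8.

3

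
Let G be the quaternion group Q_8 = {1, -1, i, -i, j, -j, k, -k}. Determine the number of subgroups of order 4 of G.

|G| = 8 and 4 | 8, so subgroups of order 4 are possible by Lagrange.
The subgroups of order 4 are: {1, -1, i, -i}; {1, -1, j, -j}; {1, -1, k, -k}.
So G has 3 subgroups of order 4.

3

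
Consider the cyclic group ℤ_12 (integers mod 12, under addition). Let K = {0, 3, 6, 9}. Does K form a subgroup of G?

Yes

|K| = 4 divides |G| = 12, consistent with Lagrange.
K contains the identity, every element's inverse is in K, and K is closed under +: it is a subgroup.
In fact K = ⟨9⟩.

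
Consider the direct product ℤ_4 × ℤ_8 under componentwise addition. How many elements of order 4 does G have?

An element (a,b) has order lcm(ord(a), ord(b)); count pairs with lcm equal to 4.
Enumerating gives 12 such elements.

12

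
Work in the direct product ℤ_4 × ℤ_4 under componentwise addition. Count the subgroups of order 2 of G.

|G| = 16 and 2 | 16, so subgroups of order 2 are possible by Lagrange.
The subgroups of order 2 are: {(0,0), (0,2)}; {(0,0), (2,0)}; {(0,0), (2,2)}.
So G has 3 subgroups of order 2.

3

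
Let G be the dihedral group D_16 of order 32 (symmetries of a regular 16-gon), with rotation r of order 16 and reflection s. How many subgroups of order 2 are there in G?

17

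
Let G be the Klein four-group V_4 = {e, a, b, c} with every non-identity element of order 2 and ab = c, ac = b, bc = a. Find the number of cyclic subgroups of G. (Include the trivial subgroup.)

Group the elements of G by the cyclic subgroup they generate; each cyclic subgroup of order d accounts for φ(d) elements.
Cyclic subgroups by order — order 1: 1; order 2: 3.
Total: 4.

4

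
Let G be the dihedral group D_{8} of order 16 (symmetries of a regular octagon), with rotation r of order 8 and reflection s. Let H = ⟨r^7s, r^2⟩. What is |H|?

|⟨r^7s⟩| = 2 and |⟨r^2⟩| = 4, so |H| is a multiple of lcm(2, 4) = 4 and divides |G| = 16.
Closing under the operation: H = {e, r^2, r^4, r^6, rs, r^3s, r^5s, r^7s}, so |H| = 8.

8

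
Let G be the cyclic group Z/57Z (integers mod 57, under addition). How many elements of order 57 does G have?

36

In a cyclic group of order 57, the number of elements of order d (for d | 57) is φ(d).
φ(57) = 36.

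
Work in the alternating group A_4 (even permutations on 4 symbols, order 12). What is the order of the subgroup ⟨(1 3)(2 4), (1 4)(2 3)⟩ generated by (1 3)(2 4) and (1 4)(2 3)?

4

|⟨(1 3)(2 4)⟩| = 2 and |⟨(1 4)(2 3)⟩| = 2, so |H| is a multiple of lcm(2, 2) = 2 and divides |G| = 12.
Closing under the operation: H = {e, (1 2)(3 4), (1 3)(2 4), (1 4)(2 3)}, so |H| = 4.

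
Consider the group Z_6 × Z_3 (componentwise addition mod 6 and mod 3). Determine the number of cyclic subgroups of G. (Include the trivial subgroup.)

10

Group the elements of G by the cyclic subgroup they generate; each cyclic subgroup of order d accounts for φ(d) elements.
Cyclic subgroups by order — order 1: 1; order 2: 1; order 3: 4; order 6: 4.
Total: 10.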